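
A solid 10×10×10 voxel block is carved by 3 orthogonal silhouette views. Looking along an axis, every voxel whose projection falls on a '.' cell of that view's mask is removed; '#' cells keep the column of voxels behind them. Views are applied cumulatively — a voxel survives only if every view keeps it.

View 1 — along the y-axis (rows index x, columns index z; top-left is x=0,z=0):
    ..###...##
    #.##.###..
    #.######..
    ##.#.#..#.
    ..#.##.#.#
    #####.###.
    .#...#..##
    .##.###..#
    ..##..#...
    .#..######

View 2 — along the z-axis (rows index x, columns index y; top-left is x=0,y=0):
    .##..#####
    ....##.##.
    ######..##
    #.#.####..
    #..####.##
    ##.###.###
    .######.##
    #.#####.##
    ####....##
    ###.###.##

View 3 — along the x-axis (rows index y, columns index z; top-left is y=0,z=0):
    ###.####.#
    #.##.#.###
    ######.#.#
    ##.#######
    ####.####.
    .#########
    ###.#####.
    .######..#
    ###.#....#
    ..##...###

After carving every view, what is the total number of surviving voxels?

remaining voxels: 291

before carving: 1000 voxels (10×10×10)
carve view 1 (along y, XZ-mask fill 56/100): 560 voxels remain
carve view 2 (along z, XY-mask fill 70/100): 398 voxels remain
carve view 3 (along x, YZ-mask fill 74/100): 291 voxels remain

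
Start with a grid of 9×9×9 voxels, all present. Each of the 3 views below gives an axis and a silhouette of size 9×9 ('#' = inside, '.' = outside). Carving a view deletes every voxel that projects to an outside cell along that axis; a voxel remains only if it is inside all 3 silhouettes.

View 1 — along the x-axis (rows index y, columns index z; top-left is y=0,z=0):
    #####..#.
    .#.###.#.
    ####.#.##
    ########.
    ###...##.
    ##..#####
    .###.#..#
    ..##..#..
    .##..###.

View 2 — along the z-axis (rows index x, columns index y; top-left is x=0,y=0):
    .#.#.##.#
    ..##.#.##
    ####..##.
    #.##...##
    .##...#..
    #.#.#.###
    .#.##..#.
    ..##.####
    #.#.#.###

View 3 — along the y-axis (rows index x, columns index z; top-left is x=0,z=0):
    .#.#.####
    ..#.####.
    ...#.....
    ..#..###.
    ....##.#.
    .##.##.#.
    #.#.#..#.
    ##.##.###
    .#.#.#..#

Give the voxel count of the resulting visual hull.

before carving: 729 voxels (9×9×9)
V1 x: intersect with YZ mask (51 set) -- 459 left
V2 z: intersect with XY mask (46 set) -- 258 left
V3 y: intersect with XZ mask (39 set) -- 135 left

135 voxels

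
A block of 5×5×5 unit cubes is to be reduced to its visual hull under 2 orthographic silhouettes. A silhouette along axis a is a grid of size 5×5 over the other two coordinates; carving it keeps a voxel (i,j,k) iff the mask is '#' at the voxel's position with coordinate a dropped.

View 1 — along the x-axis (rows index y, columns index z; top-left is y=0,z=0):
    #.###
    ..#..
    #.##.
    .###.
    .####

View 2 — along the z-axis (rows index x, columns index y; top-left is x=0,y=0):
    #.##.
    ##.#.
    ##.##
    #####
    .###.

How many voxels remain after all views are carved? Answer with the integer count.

start: 5×5×5 = 125 voxels
step 1: project along x, AND mask (15/25) → |grid| = 75
step 2: project along z, AND mask (18/25) → |grid| = 52

remaining voxels: 52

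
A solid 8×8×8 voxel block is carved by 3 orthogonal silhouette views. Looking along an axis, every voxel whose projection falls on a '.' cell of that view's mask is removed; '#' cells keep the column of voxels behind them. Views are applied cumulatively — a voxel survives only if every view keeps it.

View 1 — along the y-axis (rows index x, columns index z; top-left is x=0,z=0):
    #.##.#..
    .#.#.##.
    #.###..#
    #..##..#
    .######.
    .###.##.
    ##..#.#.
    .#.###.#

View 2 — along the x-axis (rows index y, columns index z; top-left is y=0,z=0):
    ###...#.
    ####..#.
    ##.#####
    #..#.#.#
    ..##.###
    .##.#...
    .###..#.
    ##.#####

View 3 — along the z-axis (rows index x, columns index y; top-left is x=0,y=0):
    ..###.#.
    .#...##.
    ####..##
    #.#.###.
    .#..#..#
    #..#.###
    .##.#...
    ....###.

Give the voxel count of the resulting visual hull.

|visual hull| = 88

full grid |V| = 512
  1. axis=1 (XZ plane), |mask|=37  ⇒  voxels=296
  2. axis=0 (YZ plane), |mask|=39  ⇒  voxels=183
  3. axis=2 (XY plane), |mask|=32  ⇒  voxels=88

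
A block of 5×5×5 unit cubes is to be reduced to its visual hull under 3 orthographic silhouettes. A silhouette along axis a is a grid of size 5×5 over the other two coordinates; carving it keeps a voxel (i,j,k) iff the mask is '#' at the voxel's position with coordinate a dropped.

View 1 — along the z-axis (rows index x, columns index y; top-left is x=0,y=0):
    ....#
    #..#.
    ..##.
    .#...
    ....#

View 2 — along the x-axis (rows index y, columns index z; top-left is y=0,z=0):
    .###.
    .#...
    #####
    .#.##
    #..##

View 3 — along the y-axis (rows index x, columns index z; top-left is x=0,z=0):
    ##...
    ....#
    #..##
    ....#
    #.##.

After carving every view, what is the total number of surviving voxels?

initial block: 5^3 = 125
V1 z: intersect with XY mask (7 set) -- 35 left
V2 x: intersect with YZ mask (15 set) -- 21 left
V3 y: intersect with XZ mask (10 set) -- 9 left

remaining voxels: 9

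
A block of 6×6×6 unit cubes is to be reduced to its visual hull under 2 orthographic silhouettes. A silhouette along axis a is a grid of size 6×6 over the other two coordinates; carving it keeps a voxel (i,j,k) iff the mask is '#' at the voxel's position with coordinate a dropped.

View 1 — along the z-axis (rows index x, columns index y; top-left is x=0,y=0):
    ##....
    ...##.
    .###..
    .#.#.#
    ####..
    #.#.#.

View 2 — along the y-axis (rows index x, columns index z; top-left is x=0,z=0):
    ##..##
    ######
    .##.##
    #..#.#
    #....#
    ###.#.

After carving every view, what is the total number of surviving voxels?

voxel count = 61

before carving: 216 voxels (6×6×6)
V1 z: intersect with XY mask (17 set) -- 102 left
V2 y: intersect with XZ mask (23 set) -- 61 left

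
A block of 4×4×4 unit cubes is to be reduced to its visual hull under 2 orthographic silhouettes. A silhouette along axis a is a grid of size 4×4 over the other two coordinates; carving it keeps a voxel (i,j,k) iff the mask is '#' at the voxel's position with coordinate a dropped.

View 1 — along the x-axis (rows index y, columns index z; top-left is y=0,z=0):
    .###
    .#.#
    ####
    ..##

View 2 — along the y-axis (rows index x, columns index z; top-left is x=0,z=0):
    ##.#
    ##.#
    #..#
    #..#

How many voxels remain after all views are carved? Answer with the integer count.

remaining voxels: 26

initial block: 4^3 = 64
step 1: project along x, AND mask (11/16) → |grid| = 44
step 2: project along y, AND mask (10/16) → |grid| = 26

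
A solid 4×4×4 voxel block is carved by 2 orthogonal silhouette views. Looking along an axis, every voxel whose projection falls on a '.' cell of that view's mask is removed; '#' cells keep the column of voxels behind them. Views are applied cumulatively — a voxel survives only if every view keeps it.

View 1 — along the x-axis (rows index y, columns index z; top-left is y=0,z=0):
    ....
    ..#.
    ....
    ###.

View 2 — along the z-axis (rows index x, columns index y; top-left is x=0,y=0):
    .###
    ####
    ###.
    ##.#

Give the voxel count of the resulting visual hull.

remaining voxels: 13

initial block: 4^3 = 64
after view 1 [x-axis, 4 of 16 cells solid] → remaining = 16
after view 2 [z-axis, 13 of 16 cells solid] → remaining = 13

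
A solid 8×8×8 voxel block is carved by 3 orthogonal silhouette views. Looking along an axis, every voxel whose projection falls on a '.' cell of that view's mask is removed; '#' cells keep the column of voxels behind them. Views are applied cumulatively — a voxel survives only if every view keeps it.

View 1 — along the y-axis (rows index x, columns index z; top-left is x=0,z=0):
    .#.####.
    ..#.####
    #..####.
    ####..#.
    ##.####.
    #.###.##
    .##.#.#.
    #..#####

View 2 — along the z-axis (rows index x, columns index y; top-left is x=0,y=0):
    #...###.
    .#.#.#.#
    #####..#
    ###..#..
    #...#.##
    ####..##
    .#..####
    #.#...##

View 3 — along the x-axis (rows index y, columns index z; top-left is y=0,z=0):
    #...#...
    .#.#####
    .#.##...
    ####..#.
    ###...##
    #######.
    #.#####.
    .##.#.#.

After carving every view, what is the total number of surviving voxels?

full grid |V| = 512
carve view 1 (along y, XZ-mask fill 42/64): 336 voxels remain
carve view 2 (along z, XY-mask fill 37/64): 194 voxels remain
carve view 3 (along x, YZ-mask fill 38/64): 112 voxels remain

112 voxels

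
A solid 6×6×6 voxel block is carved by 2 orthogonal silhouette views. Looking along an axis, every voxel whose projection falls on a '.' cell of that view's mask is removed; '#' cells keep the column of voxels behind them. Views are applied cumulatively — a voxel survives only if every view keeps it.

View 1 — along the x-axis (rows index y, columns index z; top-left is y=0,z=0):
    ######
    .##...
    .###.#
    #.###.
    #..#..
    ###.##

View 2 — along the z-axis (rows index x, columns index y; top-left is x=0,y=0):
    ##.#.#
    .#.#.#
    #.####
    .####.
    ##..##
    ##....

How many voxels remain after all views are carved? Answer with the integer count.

|visual hull| = 84

before carving: 216 voxels (6×6×6)
carve view 1 (along x, YZ-mask fill 23/36): 138 voxels remain
carve view 2 (along z, XY-mask fill 22/36): 84 voxels remain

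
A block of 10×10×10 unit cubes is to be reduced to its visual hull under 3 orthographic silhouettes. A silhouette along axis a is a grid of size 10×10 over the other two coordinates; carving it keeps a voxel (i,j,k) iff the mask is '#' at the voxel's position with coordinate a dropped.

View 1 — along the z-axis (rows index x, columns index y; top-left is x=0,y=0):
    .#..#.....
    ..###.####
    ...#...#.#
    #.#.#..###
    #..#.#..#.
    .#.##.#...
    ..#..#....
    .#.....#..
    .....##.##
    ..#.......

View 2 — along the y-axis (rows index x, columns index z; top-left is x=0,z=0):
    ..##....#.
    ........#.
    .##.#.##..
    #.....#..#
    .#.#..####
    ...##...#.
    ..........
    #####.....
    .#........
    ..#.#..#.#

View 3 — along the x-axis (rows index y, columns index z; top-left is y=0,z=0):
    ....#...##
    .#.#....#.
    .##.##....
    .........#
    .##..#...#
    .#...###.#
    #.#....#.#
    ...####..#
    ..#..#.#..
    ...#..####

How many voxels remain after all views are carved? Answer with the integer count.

full grid |V| = 1000
step 1: project along z, AND mask (35/100) → |grid| = 350
step 2: project along y, AND mask (31/100) → |grid| = 100
step 3: project along x, AND mask (37/100) → |grid| = 31

|visual hull| = 31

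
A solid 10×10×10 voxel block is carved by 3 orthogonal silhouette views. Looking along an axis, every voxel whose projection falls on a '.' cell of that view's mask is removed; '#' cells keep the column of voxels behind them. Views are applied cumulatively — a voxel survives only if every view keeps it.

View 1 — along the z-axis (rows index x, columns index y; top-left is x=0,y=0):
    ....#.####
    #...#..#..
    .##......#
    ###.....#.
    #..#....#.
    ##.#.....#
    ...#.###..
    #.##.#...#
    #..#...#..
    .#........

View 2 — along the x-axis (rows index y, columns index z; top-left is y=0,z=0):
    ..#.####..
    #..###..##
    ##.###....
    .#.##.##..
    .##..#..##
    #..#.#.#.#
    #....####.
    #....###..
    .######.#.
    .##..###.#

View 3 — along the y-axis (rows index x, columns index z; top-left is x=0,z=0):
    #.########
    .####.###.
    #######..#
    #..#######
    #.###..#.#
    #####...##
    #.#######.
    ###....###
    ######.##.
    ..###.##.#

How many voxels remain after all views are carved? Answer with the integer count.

|visual hull| = 133

initial block: 10^3 = 1000
V1 z: intersect with XY mask (35 set) -- 350 left
V2 x: intersect with YZ mask (53 set) -- 185 left
V3 y: intersect with XZ mask (73 set) -- 133 left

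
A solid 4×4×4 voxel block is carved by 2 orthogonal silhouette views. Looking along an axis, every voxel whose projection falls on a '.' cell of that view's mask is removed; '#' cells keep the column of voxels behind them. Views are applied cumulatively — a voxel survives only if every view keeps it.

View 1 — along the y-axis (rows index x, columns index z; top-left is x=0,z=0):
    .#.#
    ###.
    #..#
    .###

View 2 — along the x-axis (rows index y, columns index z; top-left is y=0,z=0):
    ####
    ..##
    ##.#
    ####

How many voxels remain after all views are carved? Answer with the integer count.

33 voxels

before carving: 64 voxels (4×4×4)
carve view 1 (along y, XZ-mask fill 10/16): 40 voxels remain
carve view 2 (along x, YZ-mask fill 13/16): 33 voxels remain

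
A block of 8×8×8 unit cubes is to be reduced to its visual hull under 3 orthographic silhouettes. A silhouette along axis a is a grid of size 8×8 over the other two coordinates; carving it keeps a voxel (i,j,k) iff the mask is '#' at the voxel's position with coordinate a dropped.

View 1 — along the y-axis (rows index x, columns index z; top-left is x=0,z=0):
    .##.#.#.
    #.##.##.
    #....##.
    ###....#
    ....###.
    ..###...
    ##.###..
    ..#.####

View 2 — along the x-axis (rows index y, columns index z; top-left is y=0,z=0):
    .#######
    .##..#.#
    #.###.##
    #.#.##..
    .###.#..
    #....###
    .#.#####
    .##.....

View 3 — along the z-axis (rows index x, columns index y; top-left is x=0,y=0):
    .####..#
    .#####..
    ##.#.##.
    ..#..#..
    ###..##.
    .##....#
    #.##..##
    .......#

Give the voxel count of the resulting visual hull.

full grid |V| = 512
  1. axis=1 (XZ plane), |mask|=32  ⇒  voxels=256
  2. axis=0 (YZ plane), |mask|=37  ⇒  voxels=149
  3. axis=2 (XY plane), |mask|=31  ⇒  voxels=73

voxel count = 73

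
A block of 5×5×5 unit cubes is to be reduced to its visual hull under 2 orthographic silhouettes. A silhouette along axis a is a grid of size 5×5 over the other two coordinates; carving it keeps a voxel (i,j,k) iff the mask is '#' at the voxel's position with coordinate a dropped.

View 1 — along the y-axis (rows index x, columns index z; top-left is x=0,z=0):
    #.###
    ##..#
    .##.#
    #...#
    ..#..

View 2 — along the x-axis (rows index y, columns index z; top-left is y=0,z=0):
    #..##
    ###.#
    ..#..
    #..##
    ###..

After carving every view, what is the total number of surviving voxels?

remaining voxels: 39

initial block: 5^3 = 125
  1. axis=1 (XZ plane), |mask|=13  ⇒  voxels=65
  2. axis=0 (YZ plane), |mask|=14  ⇒  voxels=39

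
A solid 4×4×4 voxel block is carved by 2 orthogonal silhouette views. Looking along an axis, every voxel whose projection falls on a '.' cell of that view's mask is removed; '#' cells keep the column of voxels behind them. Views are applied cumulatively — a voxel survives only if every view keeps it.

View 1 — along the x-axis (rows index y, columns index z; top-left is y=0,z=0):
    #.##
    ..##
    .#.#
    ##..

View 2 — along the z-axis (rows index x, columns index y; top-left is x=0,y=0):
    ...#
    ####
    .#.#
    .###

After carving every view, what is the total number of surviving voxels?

before carving: 64 voxels (4×4×4)
V1 x: intersect with YZ mask (9 set) -- 36 left
V2 z: intersect with XY mask (10 set) -- 21 left

voxel count = 21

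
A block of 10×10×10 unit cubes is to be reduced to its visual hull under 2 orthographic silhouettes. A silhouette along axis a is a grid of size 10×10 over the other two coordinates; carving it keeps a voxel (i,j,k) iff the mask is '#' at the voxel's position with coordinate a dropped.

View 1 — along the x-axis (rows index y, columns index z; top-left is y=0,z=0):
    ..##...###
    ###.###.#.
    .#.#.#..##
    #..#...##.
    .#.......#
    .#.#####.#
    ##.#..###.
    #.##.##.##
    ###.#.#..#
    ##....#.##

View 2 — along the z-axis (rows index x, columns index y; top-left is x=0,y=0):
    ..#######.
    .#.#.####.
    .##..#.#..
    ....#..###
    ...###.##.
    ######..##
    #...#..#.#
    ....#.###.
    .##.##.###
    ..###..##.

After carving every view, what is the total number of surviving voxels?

before carving: 1000 voxels (10×10×10)
  1. axis=0 (YZ plane), |mask|=54  ⇒  voxels=540
  2. axis=2 (XY plane), |mask|=54  ⇒  voxels=290

|visual hull| = 290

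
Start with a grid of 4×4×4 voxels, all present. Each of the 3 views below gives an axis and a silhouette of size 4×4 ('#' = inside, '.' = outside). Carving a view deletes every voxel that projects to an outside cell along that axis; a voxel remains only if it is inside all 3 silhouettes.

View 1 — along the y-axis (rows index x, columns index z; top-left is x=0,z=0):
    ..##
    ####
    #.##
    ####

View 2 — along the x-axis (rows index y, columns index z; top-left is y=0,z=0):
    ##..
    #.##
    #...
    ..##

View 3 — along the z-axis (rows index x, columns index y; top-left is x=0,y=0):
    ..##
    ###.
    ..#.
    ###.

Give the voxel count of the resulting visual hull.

before carving: 64 voxels (4×4×4)
carve view 1 (along y, XZ-mask fill 13/16): 52 voxels remain
carve view 2 (along x, YZ-mask fill 8/16): 27 voxels remain
carve view 3 (along z, XY-mask fill 9/16): 15 voxels remain

voxel count = 15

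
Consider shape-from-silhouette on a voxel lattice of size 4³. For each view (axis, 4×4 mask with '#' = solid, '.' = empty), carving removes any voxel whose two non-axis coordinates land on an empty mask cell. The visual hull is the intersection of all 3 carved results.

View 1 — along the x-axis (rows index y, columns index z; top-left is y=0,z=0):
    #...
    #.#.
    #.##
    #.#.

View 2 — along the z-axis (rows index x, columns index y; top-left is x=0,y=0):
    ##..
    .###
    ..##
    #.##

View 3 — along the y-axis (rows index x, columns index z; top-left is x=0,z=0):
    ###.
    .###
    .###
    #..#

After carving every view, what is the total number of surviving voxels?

start: 4×4×4 = 64 voxels
carve view 1 (along x, YZ-mask fill 8/16): 32 voxels remain
carve view 2 (along z, XY-mask fill 10/16): 21 voxels remain
carve view 3 (along y, XZ-mask fill 11/16): 14 voxels remain

voxel count = 14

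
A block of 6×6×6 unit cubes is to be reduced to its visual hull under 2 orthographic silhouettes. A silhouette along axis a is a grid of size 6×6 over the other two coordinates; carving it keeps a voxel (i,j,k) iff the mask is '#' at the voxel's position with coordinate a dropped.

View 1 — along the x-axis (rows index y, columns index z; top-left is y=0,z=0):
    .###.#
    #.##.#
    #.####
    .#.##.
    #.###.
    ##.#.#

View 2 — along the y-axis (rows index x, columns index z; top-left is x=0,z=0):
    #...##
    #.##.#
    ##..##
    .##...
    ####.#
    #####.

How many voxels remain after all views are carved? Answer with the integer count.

91 voxels

initial block: 6^3 = 216
V1 x: intersect with YZ mask (24 set) -- 144 left
V2 y: intersect with XZ mask (23 set) -- 91 left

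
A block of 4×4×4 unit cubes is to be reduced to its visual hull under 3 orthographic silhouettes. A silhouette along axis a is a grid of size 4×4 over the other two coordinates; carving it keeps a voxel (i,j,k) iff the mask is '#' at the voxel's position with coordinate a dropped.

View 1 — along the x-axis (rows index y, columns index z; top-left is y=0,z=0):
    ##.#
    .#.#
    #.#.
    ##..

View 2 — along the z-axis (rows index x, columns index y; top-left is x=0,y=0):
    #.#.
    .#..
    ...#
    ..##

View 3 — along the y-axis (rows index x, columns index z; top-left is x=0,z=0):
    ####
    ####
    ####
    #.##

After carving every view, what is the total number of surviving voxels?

12 voxels

start: 4×4×4 = 64 voxels
step 1: project along x, AND mask (9/16) → |grid| = 36
step 2: project along z, AND mask (6/16) → |grid| = 13
step 3: project along y, AND mask (15/16) → |grid| = 12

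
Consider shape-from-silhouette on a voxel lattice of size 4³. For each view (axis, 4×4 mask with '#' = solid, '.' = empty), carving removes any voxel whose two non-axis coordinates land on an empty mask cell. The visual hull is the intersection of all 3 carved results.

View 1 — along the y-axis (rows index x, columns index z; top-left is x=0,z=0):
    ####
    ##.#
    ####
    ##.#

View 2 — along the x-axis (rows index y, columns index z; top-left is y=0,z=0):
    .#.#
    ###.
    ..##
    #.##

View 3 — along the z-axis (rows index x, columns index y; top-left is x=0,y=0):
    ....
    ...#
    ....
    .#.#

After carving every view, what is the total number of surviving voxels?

|visual hull| = 6

initial block: 4^3 = 64
V1 y: intersect with XZ mask (14 set) -- 56 left
V2 x: intersect with YZ mask (10 set) -- 34 left
V3 z: intersect with XY mask (3 set) -- 6 left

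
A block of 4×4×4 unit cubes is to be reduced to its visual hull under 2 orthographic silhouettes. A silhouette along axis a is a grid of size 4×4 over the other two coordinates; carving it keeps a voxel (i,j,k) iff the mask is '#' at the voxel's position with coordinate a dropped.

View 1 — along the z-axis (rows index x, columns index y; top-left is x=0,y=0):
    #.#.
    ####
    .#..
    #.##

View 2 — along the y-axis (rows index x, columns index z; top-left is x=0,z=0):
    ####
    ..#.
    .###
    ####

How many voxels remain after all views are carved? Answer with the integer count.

27 voxels

initial block: 4^3 = 64
[1] z-view keeps 10 columns → grid now 40
[2] y-view keeps 12 columns → grid now 27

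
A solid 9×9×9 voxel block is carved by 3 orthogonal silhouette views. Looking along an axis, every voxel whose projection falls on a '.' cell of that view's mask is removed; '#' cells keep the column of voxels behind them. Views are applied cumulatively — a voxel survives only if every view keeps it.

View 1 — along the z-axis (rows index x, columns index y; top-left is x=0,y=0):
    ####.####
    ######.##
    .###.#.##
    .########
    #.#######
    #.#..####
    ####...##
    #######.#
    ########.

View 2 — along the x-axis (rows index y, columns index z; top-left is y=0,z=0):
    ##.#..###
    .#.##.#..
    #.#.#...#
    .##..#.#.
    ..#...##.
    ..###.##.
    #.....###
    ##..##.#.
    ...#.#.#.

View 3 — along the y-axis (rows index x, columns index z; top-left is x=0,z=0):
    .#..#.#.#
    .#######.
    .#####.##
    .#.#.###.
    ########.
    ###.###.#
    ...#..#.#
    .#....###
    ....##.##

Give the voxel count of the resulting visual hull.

before carving: 729 voxels (9×9×9)
carve view 1 (along z, XY-mask fill 66/81): 594 voxels remain
carve view 2 (along x, YZ-mask fill 38/81): 281 voxels remain
carve view 3 (along y, XZ-mask fill 49/81): 173 voxels remain

voxel count = 173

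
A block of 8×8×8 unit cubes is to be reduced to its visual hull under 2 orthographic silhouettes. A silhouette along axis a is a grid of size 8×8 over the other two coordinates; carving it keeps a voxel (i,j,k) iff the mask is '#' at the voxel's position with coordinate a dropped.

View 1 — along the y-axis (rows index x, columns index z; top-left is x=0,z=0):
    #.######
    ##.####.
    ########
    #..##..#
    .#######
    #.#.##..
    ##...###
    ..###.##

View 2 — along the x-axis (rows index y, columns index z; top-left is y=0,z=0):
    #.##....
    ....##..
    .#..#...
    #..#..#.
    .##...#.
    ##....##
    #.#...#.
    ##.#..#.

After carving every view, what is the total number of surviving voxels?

before carving: 512 voxels (8×8×8)
step 1: project along y, AND mask (46/64) → |grid| = 368
step 2: project along x, AND mask (24/64) → |grid| = 135

remaining voxels: 135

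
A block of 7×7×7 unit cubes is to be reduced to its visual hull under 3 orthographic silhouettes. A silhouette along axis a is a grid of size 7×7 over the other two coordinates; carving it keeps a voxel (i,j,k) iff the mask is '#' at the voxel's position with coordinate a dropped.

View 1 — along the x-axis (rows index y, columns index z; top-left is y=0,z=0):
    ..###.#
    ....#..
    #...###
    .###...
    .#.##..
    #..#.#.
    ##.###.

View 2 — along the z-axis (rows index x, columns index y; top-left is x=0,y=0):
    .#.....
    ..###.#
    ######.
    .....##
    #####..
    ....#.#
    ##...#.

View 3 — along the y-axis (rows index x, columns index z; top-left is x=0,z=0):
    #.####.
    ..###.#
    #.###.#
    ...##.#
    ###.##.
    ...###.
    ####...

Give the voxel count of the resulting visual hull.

start: 7×7×7 = 343 voxels
carve view 1 (along x, YZ-mask fill 23/49): 161 voxels remain
carve view 2 (along z, XY-mask fill 23/49): 73 voxels remain
carve view 3 (along y, XZ-mask fill 29/49): 45 voxels remain

45 voxels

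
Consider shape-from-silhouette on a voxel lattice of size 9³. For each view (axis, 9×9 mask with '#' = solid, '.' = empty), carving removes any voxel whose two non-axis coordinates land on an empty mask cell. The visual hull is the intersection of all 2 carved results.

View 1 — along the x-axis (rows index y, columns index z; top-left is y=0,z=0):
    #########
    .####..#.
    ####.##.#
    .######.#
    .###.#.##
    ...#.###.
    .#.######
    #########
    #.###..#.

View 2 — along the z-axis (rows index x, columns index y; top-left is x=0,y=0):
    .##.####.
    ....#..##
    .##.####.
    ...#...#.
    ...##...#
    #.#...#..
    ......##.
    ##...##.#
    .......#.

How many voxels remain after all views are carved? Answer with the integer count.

208 voxels

initial block: 9^3 = 729
V1 x: intersect with YZ mask (59 set) -- 531 left
V2 z: intersect with XY mask (31 set) -- 208 left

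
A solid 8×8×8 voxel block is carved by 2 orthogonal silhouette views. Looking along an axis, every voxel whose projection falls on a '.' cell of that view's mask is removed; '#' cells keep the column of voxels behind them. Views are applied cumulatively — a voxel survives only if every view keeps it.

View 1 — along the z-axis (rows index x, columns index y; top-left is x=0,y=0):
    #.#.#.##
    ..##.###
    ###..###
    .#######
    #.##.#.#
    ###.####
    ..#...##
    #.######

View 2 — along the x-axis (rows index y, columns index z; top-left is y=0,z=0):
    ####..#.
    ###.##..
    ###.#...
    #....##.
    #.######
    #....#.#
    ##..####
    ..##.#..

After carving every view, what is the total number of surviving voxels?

before carving: 512 voxels (8×8×8)
carve view 1 (along z, XY-mask fill 45/64): 360 voxels remain
carve view 2 (along x, YZ-mask fill 36/64): 196 voxels remain

voxel count = 196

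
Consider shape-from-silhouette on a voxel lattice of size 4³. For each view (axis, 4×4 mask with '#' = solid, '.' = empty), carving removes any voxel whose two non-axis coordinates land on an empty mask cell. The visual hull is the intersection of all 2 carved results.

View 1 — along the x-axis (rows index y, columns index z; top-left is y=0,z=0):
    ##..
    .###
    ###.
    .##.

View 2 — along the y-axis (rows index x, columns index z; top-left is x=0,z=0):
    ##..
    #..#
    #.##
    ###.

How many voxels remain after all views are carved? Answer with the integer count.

before carving: 64 voxels (4×4×4)
step 1: project along x, AND mask (10/16) → |grid| = 40
step 2: project along y, AND mask (10/16) → |grid| = 24

voxel count = 24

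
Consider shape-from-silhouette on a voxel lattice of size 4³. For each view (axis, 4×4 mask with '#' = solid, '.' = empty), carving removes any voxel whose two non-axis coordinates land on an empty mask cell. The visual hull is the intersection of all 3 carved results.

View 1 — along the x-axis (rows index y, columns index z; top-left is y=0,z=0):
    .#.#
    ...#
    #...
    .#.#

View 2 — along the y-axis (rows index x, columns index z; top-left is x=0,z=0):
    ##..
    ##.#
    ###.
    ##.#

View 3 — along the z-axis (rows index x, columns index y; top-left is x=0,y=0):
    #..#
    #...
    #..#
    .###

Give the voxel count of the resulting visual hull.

initial block: 4^3 = 64
[1] x-view keeps 6 columns → grid now 24
[2] y-view keeps 11 columns → grid now 18
[3] z-view keeps 8 columns → grid now 10

remaining voxels: 10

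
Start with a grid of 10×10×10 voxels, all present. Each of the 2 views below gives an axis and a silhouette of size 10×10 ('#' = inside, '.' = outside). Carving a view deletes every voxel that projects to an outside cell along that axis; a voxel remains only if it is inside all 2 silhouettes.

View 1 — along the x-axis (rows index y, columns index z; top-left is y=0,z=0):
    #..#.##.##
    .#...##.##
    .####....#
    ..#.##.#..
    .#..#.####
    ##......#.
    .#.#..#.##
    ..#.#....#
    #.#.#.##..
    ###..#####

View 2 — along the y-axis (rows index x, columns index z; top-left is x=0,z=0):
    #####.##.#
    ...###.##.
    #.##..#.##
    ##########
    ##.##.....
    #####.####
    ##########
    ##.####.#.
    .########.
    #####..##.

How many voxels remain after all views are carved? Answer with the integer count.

before carving: 1000 voxels (10×10×10)
[1] x-view keeps 50 columns → grid now 500
[2] y-view keeps 74 columns → grid now 363

363 voxels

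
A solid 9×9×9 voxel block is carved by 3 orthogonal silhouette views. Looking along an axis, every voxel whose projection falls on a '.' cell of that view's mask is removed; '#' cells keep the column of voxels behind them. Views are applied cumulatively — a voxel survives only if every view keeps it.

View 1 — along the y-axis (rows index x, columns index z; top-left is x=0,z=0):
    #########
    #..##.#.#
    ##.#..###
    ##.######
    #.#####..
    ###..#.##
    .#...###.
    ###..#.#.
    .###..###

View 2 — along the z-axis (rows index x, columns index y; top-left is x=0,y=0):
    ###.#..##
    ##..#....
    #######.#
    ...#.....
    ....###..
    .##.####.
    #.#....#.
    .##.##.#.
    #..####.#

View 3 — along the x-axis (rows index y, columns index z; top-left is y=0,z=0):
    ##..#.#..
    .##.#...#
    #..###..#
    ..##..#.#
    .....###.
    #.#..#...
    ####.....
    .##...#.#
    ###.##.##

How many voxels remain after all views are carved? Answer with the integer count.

114 voxels

initial block: 9^3 = 729
after view 1 [y-axis, 55 of 81 cells solid] → remaining = 495
after view 2 [z-axis, 41 of 81 cells solid] → remaining = 252
after view 3 [x-axis, 38 of 81 cells solid] → remaining = 114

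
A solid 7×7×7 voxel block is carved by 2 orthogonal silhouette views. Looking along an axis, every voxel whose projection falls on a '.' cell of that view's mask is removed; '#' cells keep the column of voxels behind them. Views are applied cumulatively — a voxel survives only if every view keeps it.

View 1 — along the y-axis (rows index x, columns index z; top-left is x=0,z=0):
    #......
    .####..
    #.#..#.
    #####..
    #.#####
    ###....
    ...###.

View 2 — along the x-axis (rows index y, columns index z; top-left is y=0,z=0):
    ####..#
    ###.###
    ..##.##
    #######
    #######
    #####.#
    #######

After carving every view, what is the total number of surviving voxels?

full grid |V| = 343
  1. axis=1 (XZ plane), |mask|=25  ⇒  voxels=175
  2. axis=0 (YZ plane), |mask|=42  ⇒  voxels=149

voxel count = 149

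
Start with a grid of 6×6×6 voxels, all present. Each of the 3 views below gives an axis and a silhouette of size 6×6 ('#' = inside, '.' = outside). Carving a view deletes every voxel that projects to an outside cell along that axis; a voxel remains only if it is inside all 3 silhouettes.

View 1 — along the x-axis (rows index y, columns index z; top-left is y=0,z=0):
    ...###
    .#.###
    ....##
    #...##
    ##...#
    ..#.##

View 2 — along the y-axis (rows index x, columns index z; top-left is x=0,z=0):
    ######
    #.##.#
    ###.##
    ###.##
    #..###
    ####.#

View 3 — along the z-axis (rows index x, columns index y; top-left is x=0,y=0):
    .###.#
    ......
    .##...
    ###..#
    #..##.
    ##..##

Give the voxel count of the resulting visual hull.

voxel count = 45

full grid |V| = 216
after view 1 [x-axis, 18 of 36 cells solid] → remaining = 108
after view 2 [y-axis, 29 of 36 cells solid] → remaining = 89
after view 3 [z-axis, 17 of 36 cells solid] → remaining = 45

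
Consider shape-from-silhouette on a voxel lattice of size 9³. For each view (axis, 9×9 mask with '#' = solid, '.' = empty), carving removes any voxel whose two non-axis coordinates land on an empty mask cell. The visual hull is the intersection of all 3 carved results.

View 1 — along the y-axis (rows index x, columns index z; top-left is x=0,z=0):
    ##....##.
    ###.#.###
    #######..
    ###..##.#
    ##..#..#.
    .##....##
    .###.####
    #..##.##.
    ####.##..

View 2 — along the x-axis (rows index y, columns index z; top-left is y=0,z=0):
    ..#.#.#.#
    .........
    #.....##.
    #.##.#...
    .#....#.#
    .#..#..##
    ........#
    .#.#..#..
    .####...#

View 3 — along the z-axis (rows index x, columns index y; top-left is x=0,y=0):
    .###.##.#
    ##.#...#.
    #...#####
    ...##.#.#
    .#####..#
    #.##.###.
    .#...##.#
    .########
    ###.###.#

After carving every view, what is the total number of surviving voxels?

remaining voxels: 87

start: 9×9×9 = 729 voxels
  1. axis=1 (XZ plane), |mask|=50  ⇒  voxels=450
  2. axis=0 (YZ plane), |mask|=27  ⇒  voxels=152
  3. axis=2 (XY plane), |mask|=51  ⇒  voxels=87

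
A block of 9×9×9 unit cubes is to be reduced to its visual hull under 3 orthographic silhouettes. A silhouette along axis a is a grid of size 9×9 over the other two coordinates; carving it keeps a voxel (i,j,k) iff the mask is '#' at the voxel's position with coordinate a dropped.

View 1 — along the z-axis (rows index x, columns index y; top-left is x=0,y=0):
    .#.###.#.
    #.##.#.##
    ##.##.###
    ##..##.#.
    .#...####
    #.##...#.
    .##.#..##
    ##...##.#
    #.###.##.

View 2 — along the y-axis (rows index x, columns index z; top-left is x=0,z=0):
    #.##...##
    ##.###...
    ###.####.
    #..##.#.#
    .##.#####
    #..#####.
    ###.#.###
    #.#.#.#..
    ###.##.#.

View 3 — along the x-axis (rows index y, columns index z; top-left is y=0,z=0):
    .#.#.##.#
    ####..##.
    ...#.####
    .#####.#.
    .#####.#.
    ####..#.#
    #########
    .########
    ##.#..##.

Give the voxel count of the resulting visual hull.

initial block: 9^3 = 729
[1] z-view keeps 48 columns → grid now 432
[2] y-view keeps 52 columns → grid now 279
[3] x-view keeps 56 columns → grid now 189

189 voxels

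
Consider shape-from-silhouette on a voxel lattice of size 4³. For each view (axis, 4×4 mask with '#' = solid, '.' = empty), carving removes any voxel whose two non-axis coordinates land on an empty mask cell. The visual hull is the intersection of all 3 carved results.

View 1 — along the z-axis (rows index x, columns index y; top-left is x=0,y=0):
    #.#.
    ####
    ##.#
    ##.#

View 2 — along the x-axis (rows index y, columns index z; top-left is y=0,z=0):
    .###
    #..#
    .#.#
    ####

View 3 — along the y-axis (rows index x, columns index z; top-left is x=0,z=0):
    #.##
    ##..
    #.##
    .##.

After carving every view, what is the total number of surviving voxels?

start: 4×4×4 = 64 voxels
carve view 1 (along z, XY-mask fill 12/16): 48 voxels remain
carve view 2 (along x, YZ-mask fill 11/16): 34 voxels remain
carve view 3 (along y, XZ-mask fill 10/16): 19 voxels remain

voxel count = 19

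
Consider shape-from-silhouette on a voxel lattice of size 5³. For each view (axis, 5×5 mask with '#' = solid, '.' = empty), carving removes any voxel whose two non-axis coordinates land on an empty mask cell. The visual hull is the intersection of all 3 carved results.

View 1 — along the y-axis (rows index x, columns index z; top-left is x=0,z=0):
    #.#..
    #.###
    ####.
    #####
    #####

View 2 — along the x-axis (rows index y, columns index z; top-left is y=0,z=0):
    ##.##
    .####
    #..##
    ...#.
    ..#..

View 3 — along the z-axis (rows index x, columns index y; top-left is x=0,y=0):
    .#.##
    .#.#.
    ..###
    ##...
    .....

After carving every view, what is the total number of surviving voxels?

before carving: 125 voxels (5×5×5)
[1] y-view keeps 20 columns → grid now 100
[2] x-view keeps 13 columns → grid now 51
[3] z-view keeps 10 columns → grid now 18

voxel count = 18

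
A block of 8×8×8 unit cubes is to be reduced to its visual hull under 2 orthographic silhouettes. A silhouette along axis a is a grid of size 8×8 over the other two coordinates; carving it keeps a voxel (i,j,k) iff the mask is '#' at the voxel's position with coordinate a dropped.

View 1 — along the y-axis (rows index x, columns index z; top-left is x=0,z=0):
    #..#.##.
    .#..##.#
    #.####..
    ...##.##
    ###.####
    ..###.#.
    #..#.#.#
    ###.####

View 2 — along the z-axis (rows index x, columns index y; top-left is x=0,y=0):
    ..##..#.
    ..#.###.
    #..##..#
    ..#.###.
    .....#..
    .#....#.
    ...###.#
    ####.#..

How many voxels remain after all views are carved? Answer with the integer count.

|visual hull| = 130

full grid |V| = 512
V1 y: intersect with XZ mask (39 set) -- 312 left
V2 z: intersect with XY mask (27 set) -- 130 left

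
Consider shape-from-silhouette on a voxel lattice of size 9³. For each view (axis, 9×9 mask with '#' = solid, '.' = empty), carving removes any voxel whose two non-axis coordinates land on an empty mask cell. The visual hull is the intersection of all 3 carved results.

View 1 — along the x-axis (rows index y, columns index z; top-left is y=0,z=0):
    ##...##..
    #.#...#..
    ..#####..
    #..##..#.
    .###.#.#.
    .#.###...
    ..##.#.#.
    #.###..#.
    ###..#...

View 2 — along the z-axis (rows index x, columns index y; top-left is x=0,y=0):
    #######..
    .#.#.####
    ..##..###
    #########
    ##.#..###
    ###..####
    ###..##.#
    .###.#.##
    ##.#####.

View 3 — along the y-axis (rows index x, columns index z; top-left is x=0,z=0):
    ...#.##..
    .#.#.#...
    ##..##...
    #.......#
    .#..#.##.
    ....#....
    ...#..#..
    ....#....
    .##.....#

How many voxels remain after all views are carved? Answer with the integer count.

before carving: 729 voxels (9×9×9)
carve view 1 (along x, YZ-mask fill 38/81): 342 voxels remain
carve view 2 (along z, XY-mask fill 59/81): 244 voxels remain
carve view 3 (along y, XZ-mask fill 23/81): 66 voxels remain

voxel count = 66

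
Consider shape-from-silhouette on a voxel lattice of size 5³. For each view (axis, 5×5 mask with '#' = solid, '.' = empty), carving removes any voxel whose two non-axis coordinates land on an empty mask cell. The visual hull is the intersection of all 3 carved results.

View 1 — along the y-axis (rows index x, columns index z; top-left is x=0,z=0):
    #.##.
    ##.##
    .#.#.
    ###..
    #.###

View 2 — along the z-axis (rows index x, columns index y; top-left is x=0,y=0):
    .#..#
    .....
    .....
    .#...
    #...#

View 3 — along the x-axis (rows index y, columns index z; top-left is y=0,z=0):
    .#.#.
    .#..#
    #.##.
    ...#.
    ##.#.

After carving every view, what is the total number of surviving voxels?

|visual hull| = 6

initial block: 5^3 = 125
carve view 1 (along y, XZ-mask fill 16/25): 80 voxels remain
carve view 2 (along z, XY-mask fill 5/25): 17 voxels remain
carve view 3 (along x, YZ-mask fill 11/25): 6 voxels remain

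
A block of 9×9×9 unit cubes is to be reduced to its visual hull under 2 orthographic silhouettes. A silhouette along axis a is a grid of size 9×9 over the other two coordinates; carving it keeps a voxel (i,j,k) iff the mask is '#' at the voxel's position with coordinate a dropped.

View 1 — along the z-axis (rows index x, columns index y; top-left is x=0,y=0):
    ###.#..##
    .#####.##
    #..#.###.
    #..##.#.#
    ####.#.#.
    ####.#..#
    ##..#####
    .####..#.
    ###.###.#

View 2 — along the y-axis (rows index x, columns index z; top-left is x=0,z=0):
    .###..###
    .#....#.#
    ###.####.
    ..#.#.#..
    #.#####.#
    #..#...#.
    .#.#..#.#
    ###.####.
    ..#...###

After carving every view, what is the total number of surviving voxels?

remaining voxels: 258

full grid |V| = 729
[1] z-view keeps 54 columns → grid now 486
[2] y-view keeps 44 columns → grid now 258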